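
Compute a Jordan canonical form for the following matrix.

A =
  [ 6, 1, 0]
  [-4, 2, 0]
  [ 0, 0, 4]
J_2(4) ⊕ J_1(4)

The characteristic polynomial is
  det(x·I − A) = x^3 - 12*x^2 + 48*x - 64 = (x - 4)^3

Eigenvalues and multiplicities (the geometric multiplicity of λ is n − rank(A − λI), which equals the number of Jordan blocks for λ):
  λ = 4: algebraic multiplicity = 3, geometric multiplicity = 2

Determining the block sizes for each eigenvalue:
  λ = 4: 2 blocks summing to 3 forces exactly one block of size 2 and the rest size 1 → block sizes [2, 1]

Assembling the blocks gives a Jordan form
J =
  [4, 1, 0]
  [0, 4, 0]
  [0, 0, 4]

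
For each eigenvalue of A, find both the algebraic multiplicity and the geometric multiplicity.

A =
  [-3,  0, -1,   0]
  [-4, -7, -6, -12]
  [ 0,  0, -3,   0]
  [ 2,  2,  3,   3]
λ = -3: alg = 3, geom = 2; λ = -1: alg = 1, geom = 1

Step 1 — factor the characteristic polynomial to read off the algebraic multiplicities:
  χ_A(x) = (x + 1)*(x + 3)^3

Step 2 — compute geometric multiplicities via the rank-nullity identity g(λ) = n − rank(A − λI):
  rank(A − (-3)·I) = 2, so dim ker(A − (-3)·I) = n − 2 = 2
  rank(A − (-1)·I) = 3, so dim ker(A − (-1)·I) = n − 3 = 1

Summary:
  λ = -3: algebraic multiplicity = 3, geometric multiplicity = 2
  λ = -1: algebraic multiplicity = 1, geometric multiplicity = 1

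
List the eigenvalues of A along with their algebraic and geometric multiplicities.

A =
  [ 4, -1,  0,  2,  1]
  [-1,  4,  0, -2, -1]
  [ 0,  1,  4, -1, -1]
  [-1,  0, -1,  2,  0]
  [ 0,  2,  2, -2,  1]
λ = 3: alg = 5, geom = 3

Step 1 — factor the characteristic polynomial to read off the algebraic multiplicities:
  χ_A(x) = (x - 3)^5

Step 2 — compute geometric multiplicities via the rank-nullity identity g(λ) = n − rank(A − λI):
  rank(A − (3)·I) = 2, so dim ker(A − (3)·I) = n − 2 = 3

Summary:
  λ = 3: algebraic multiplicity = 5, geometric multiplicity = 3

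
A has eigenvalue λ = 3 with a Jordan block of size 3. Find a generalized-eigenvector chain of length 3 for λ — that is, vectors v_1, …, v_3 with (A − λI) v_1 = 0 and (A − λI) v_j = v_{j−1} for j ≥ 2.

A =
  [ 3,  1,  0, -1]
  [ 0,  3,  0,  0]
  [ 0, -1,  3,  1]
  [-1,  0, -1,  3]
A Jordan chain for λ = 3 of length 3:
v_1 = (1, 0, -1, 0)ᵀ
v_2 = (0, 0, 0, -1)ᵀ
v_3 = (1, 0, 0, 0)ᵀ

Let N = A − (3)·I. We want v_3 with N^3 v_3 = 0 but N^2 v_3 ≠ 0; then v_{j-1} := N · v_j for j = 3, …, 2.

Pick v_3 = (1, 0, 0, 0)ᵀ.
Then v_2 = N · v_3 = (0, 0, 0, -1)ᵀ.
Then v_1 = N · v_2 = (1, 0, -1, 0)ᵀ.

Sanity check: (A − (3)·I) v_1 = (0, 0, 0, 0)ᵀ = 0. ✓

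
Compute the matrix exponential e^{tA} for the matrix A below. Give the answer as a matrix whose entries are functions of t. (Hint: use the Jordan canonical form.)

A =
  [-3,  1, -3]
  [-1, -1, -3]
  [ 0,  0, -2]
e^{tA} =
  [-t*exp(-2*t) + exp(-2*t), t*exp(-2*t), -3*t*exp(-2*t)]
  [-t*exp(-2*t), t*exp(-2*t) + exp(-2*t), -3*t*exp(-2*t)]
  [0, 0, exp(-2*t)]

Strategy: write A = P · J · P⁻¹ where J is a Jordan canonical form, so e^{tA} = P · e^{tJ} · P⁻¹, and e^{tJ} can be computed block-by-block.

A has Jordan form
J =
  [-2,  1,  0]
  [ 0, -2,  0]
  [ 0,  0, -2]
(up to reordering of blocks).

Per-block formulas:
  For a 2×2 Jordan block J_2(-2): exp(t · J_2(-2)) = e^(-2t)·(I + t·N), where N is the 2×2 nilpotent shift.
  For a 1×1 block at λ = -2: exp(t · [-2]) = [e^(-2t)].

After assembling e^{tJ} and conjugating by P, we get:

e^{tA} =
  [-t*exp(-2*t) + exp(-2*t), t*exp(-2*t), -3*t*exp(-2*t)]
  [-t*exp(-2*t), t*exp(-2*t) + exp(-2*t), -3*t*exp(-2*t)]
  [0, 0, exp(-2*t)]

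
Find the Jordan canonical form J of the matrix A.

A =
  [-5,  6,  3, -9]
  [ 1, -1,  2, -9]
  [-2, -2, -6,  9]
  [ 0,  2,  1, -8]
J_2(-5) ⊕ J_2(-5)

The characteristic polynomial is
  det(x·I − A) = x^4 + 20*x^3 + 150*x^2 + 500*x + 625 = (x + 5)^4

Eigenvalues and multiplicities (the geometric multiplicity of λ is n − rank(A − λI), which equals the number of Jordan blocks for λ):
  λ = -5: algebraic multiplicity = 4, geometric multiplicity = 2

Determining the block sizes for each eigenvalue:
  λ = -5: with am = 4 and gm = 2, the partition is not yet determined (e.g. several partitions of 4 into 2 parts exist). Let N = A − (-5)·I. Computing rank(N^1) = 2, rank(N^2) = 0; the number of blocks of size ≥ j is rank(N^{j−1}) − rank(N^j), giving [2, 2]. So we have 2 block(s) of size 2 → block sizes [2, 2]

Assembling the blocks gives a Jordan form
J =
  [-5,  1,  0,  0]
  [ 0, -5,  0,  0]
  [ 0,  0, -5,  1]
  [ 0,  0,  0, -5]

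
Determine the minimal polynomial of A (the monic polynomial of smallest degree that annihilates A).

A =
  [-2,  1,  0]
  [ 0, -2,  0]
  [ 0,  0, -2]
x^2 + 4*x + 4

The characteristic polynomial is χ_A(x) = (x + 2)^3, so the eigenvalues are known. The minimal polynomial is
  m_A(x) = Π_λ (x − λ)^{k_λ}
where k_λ is the size of the *largest* Jordan block for λ (equivalently, the smallest k with (A − λI)^k v = 0 for every generalised eigenvector v of λ).

  λ = -2: largest Jordan block has size 2, contributing (x + 2)^2

So m_A(x) = (x + 2)^2 = x^2 + 4*x + 4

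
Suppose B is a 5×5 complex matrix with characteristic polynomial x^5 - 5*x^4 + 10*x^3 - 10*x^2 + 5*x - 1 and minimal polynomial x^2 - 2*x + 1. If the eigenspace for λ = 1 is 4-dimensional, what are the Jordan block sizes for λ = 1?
Block sizes for λ = 1: [2, 1, 1, 1]

Step 1 — from the characteristic polynomial, algebraic multiplicity of λ = 1 is 5. From dim ker(B − (1)·I) = 4, there are exactly 4 Jordan blocks for λ = 1.
Step 2 — from the minimal polynomial, the factor (x − 1)^2 tells us the largest block for λ = 1 has size 2.
Step 3 — with total size 5, 4 blocks, and largest block 2, the block sizes (in nonincreasing order) are [2, 1, 1, 1].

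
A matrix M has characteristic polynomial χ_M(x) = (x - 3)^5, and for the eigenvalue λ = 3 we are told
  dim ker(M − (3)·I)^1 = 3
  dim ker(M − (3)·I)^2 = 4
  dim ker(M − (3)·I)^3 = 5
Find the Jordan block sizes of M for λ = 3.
Block sizes for λ = 3: [3, 1, 1]

From the dimensions of kernels of powers, the number of Jordan blocks of size at least j is d_j − d_{j−1} where d_j = dim ker(N^j) (with d_0 = 0). Computing the differences gives [3, 1, 1].
The number of blocks of size exactly k is (#blocks of size ≥ k) − (#blocks of size ≥ k + 1), so the partition is: 2 block(s) of size 1, 1 block(s) of size 3.
In nonincreasing order the block sizes are [3, 1, 1].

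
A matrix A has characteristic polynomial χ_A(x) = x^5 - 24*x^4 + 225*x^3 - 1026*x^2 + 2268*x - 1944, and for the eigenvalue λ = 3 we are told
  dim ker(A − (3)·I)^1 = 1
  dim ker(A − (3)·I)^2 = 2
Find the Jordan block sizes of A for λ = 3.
Block sizes for λ = 3: [2]

From the dimensions of kernels of powers, the number of Jordan blocks of size at least j is d_j − d_{j−1} where d_j = dim ker(N^j) (with d_0 = 0). Computing the differences gives [1, 1].
The number of blocks of size exactly k is (#blocks of size ≥ k) − (#blocks of size ≥ k + 1), so the partition is: 1 block(s) of size 2.
In nonincreasing order the block sizes are [2].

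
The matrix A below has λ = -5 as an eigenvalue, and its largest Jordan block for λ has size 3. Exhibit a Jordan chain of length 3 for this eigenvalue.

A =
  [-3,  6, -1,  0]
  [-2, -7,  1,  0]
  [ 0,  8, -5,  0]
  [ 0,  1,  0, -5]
A Jordan chain for λ = -5 of length 3:
v_1 = (-8, 0, -16, -2)ᵀ
v_2 = (2, -2, 0, 0)ᵀ
v_3 = (1, 0, 0, 0)ᵀ

Let N = A − (-5)·I. We want v_3 with N^3 v_3 = 0 but N^2 v_3 ≠ 0; then v_{j-1} := N · v_j for j = 3, …, 2.

Pick v_3 = (1, 0, 0, 0)ᵀ.
Then v_2 = N · v_3 = (2, -2, 0, 0)ᵀ.
Then v_1 = N · v_2 = (-8, 0, -16, -2)ᵀ.

Sanity check: (A − (-5)·I) v_1 = (0, 0, 0, 0)ᵀ = 0. ✓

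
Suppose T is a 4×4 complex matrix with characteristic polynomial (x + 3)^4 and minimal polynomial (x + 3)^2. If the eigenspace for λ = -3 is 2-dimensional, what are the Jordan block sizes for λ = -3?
Block sizes for λ = -3: [2, 2]

Step 1 — from the characteristic polynomial, algebraic multiplicity of λ = -3 is 4. From dim ker(T − (-3)·I) = 2, there are exactly 2 Jordan blocks for λ = -3.
Step 2 — from the minimal polynomial, the factor (x + 3)^2 tells us the largest block for λ = -3 has size 2.
Step 3 — with total size 4, 2 blocks, and largest block 2, the block sizes (in nonincreasing order) are [2, 2].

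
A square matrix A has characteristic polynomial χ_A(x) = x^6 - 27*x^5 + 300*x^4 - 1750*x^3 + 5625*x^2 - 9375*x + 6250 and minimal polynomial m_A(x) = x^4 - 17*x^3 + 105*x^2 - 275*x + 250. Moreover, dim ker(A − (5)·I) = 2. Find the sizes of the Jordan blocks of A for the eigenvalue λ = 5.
Block sizes for λ = 5: [3, 2]

Step 1 — from the characteristic polynomial, algebraic multiplicity of λ = 5 is 5. From dim ker(A − (5)·I) = 2, there are exactly 2 Jordan blocks for λ = 5.
Step 2 — from the minimal polynomial, the factor (x − 5)^3 tells us the largest block for λ = 5 has size 3.
Step 3 — with total size 5, 2 blocks, and largest block 3, the block sizes (in nonincreasing order) are [3, 2].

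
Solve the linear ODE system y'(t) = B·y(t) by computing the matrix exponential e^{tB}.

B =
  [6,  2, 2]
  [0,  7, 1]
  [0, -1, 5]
e^{tB} =
  [exp(6*t), 2*t*exp(6*t), 2*t*exp(6*t)]
  [0, t*exp(6*t) + exp(6*t), t*exp(6*t)]
  [0, -t*exp(6*t), -t*exp(6*t) + exp(6*t)]

Strategy: write B = P · J · P⁻¹ where J is a Jordan canonical form, so e^{tB} = P · e^{tJ} · P⁻¹, and e^{tJ} can be computed block-by-block.

B has Jordan form
J =
  [6, 1, 0]
  [0, 6, 0]
  [0, 0, 6]
(up to reordering of blocks).

Per-block formulas:
  For a 2×2 Jordan block J_2(6): exp(t · J_2(6)) = e^(6t)·(I + t·N), where N is the 2×2 nilpotent shift.
  For a 1×1 block at λ = 6: exp(t · [6]) = [e^(6t)].

After assembling e^{tJ} and conjugating by P, we get:

e^{tB} =
  [exp(6*t), 2*t*exp(6*t), 2*t*exp(6*t)]
  [0, t*exp(6*t) + exp(6*t), t*exp(6*t)]
  [0, -t*exp(6*t), -t*exp(6*t) + exp(6*t)]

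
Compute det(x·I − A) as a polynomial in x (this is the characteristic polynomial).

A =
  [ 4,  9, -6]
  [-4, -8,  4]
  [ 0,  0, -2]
x^3 + 6*x^2 + 12*x + 8

Expanding det(x·I − A) (e.g. by cofactor expansion or by noting that A is similar to its Jordan form J, which has the same characteristic polynomial as A) gives
  χ_A(x) = x^3 + 6*x^2 + 12*x + 8
which factors as (x + 2)^3. The eigenvalues (with algebraic multiplicities) are λ = -2 with multiplicity 3.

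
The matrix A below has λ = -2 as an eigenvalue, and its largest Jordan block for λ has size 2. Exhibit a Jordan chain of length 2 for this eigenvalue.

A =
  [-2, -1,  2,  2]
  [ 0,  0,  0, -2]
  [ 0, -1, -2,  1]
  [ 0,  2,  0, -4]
A Jordan chain for λ = -2 of length 2:
v_1 = (-1, 2, -1, 2)ᵀ
v_2 = (0, 1, 0, 0)ᵀ

Let N = A − (-2)·I. We want v_2 with N^2 v_2 = 0 but N^1 v_2 ≠ 0; then v_{j-1} := N · v_j for j = 2, …, 2.

Pick v_2 = (0, 1, 0, 0)ᵀ.
Then v_1 = N · v_2 = (-1, 2, -1, 2)ᵀ.

Sanity check: (A − (-2)·I) v_1 = (0, 0, 0, 0)ᵀ = 0. ✓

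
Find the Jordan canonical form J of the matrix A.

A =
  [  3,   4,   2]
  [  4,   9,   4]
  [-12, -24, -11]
J_1(-1) ⊕ J_1(1) ⊕ J_1(1)

The characteristic polynomial is
  det(x·I − A) = x^3 - x^2 - x + 1 = (x - 1)^2*(x + 1)

Eigenvalues and multiplicities (the geometric multiplicity of λ is n − rank(A − λI), which equals the number of Jordan blocks for λ):
  λ = -1: algebraic multiplicity = 1, geometric multiplicity = 1
  λ = 1: algebraic multiplicity = 2, geometric multiplicity = 2

Determining the block sizes for each eigenvalue:
  λ = -1: one block (gm = 1), so the single block has size am = 1 → block sizes [1]
  λ = 1: gm = am = 2, so every block has size 1 → block sizes [1, 1]

Assembling the blocks gives a Jordan form
J =
  [-1, 0, 0]
  [ 0, 1, 0]
  [ 0, 0, 1]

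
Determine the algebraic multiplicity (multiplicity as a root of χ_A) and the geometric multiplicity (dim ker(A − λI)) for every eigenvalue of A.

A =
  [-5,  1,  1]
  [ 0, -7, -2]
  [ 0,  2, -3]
λ = -5: alg = 3, geom = 2

Step 1 — factor the characteristic polynomial to read off the algebraic multiplicities:
  χ_A(x) = (x + 5)^3

Step 2 — compute geometric multiplicities via the rank-nullity identity g(λ) = n − rank(A − λI):
  rank(A − (-5)·I) = 1, so dim ker(A − (-5)·I) = n − 1 = 2

Summary:
  λ = -5: algebraic multiplicity = 3, geometric multiplicity = 2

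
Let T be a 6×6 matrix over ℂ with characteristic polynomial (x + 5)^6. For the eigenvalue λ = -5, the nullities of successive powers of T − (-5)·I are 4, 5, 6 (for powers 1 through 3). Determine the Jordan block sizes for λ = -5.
Block sizes for λ = -5: [3, 1, 1, 1]

From the dimensions of kernels of powers, the number of Jordan blocks of size at least j is d_j − d_{j−1} where d_j = dim ker(N^j) (with d_0 = 0). Computing the differences gives [4, 1, 1].
The number of blocks of size exactly k is (#blocks of size ≥ k) − (#blocks of size ≥ k + 1), so the partition is: 3 block(s) of size 1, 1 block(s) of size 3.
In nonincreasing order the block sizes are [3, 1, 1, 1].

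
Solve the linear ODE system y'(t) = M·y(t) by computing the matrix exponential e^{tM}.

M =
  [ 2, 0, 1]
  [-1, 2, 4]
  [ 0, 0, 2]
e^{tM} =
  [exp(2*t), 0, t*exp(2*t)]
  [-t*exp(2*t), exp(2*t), -t^2*exp(2*t)/2 + 4*t*exp(2*t)]
  [0, 0, exp(2*t)]

Strategy: write M = P · J · P⁻¹ where J is a Jordan canonical form, so e^{tM} = P · e^{tJ} · P⁻¹, and e^{tJ} can be computed block-by-block.

M has Jordan form
J =
  [2, 1, 0]
  [0, 2, 1]
  [0, 0, 2]
(up to reordering of blocks).

Per-block formulas:
  For a 3×3 Jordan block J_3(2): exp(t · J_3(2)) = e^(2t)·(I + t·N + (t^2/2)·N^2), where N is the 3×3 nilpotent shift.

After assembling e^{tJ} and conjugating by P, we get:

e^{tM} =
  [exp(2*t), 0, t*exp(2*t)]
  [-t*exp(2*t), exp(2*t), -t^2*exp(2*t)/2 + 4*t*exp(2*t)]
  [0, 0, exp(2*t)]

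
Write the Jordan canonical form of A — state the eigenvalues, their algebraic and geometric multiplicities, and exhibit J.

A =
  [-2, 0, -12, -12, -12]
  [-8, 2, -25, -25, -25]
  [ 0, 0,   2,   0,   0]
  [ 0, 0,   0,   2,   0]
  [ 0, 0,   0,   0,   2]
J_1(-2) ⊕ J_2(2) ⊕ J_1(2) ⊕ J_1(2)

The characteristic polynomial is
  det(x·I − A) = x^5 - 6*x^4 + 8*x^3 + 16*x^2 - 48*x + 32 = (x - 2)^4*(x + 2)

Eigenvalues and multiplicities (the geometric multiplicity of λ is n − rank(A − λI), which equals the number of Jordan blocks for λ):
  λ = -2: algebraic multiplicity = 1, geometric multiplicity = 1
  λ = 2: algebraic multiplicity = 4, geometric multiplicity = 3

Determining the block sizes for each eigenvalue:
  λ = -2: one block (gm = 1), so the single block has size am = 1 → block sizes [1]
  λ = 2: 3 blocks summing to 4 forces exactly one block of size 2 and the rest size 1 → block sizes [2, 1, 1]

Assembling the blocks gives a Jordan form
J =
  [-2, 0, 0, 0, 0]
  [ 0, 2, 1, 0, 0]
  [ 0, 0, 2, 0, 0]
  [ 0, 0, 0, 2, 0]
  [ 0, 0, 0, 0, 2]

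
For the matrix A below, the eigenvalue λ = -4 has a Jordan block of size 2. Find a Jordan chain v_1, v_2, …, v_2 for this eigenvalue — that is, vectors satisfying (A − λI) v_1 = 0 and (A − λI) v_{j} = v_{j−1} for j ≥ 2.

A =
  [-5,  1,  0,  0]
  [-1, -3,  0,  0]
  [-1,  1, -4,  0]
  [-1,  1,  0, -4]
A Jordan chain for λ = -4 of length 2:
v_1 = (-1, -1, -1, -1)ᵀ
v_2 = (1, 0, 0, 0)ᵀ

Let N = A − (-4)·I. We want v_2 with N^2 v_2 = 0 but N^1 v_2 ≠ 0; then v_{j-1} := N · v_j for j = 2, …, 2.

Pick v_2 = (1, 0, 0, 0)ᵀ.
Then v_1 = N · v_2 = (-1, -1, -1, -1)ᵀ.

Sanity check: (A − (-4)·I) v_1 = (0, 0, 0, 0)ᵀ = 0. ✓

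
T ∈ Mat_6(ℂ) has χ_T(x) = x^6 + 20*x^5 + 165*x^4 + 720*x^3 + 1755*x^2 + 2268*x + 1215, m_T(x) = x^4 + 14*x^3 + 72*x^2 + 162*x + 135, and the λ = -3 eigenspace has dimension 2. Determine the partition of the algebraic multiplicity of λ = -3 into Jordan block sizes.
Block sizes for λ = -3: [3, 2]

Step 1 — from the characteristic polynomial, algebraic multiplicity of λ = -3 is 5. From dim ker(T − (-3)·I) = 2, there are exactly 2 Jordan blocks for λ = -3.
Step 2 — from the minimal polynomial, the factor (x + 3)^3 tells us the largest block for λ = -3 has size 3.
Step 3 — with total size 5, 2 blocks, and largest block 3, the block sizes (in nonincreasing order) are [3, 2].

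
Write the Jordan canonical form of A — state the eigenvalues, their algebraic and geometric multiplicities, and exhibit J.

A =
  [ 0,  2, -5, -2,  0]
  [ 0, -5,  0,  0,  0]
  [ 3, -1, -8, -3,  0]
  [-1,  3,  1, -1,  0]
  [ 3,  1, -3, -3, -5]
J_2(-5) ⊕ J_1(-5) ⊕ J_2(-2)

The characteristic polynomial is
  det(x·I − A) = x^5 + 19*x^4 + 139*x^3 + 485*x^2 + 800*x + 500 = (x + 2)^2*(x + 5)^3

Eigenvalues and multiplicities (the geometric multiplicity of λ is n − rank(A − λI), which equals the number of Jordan blocks for λ):
  λ = -5: algebraic multiplicity = 3, geometric multiplicity = 2
  λ = -2: algebraic multiplicity = 2, geometric multiplicity = 1

Determining the block sizes for each eigenvalue:
  λ = -5: 2 blocks summing to 3 forces exactly one block of size 2 and the rest size 1 → block sizes [2, 1]
  λ = -2: one block (gm = 1), so the single block has size am = 2 → block sizes [2]

Assembling the blocks gives a Jordan form
J =
  [-5,  1,  0,  0,  0]
  [ 0, -5,  0,  0,  0]
  [ 0,  0, -5,  0,  0]
  [ 0,  0,  0, -2,  1]
  [ 0,  0,  0,  0, -2]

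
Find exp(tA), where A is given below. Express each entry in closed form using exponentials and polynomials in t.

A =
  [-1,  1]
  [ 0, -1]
e^{tA} =
  [exp(-t), t*exp(-t)]
  [0, exp(-t)]

Strategy: write A = P · J · P⁻¹ where J is a Jordan canonical form, so e^{tA} = P · e^{tJ} · P⁻¹, and e^{tJ} can be computed block-by-block.

A has Jordan form
J =
  [-1,  1]
  [ 0, -1]
(up to reordering of blocks).

Per-block formulas:
  For a 2×2 Jordan block J_2(-1): exp(t · J_2(-1)) = e^(-1t)·(I + t·N), where N is the 2×2 nilpotent shift.

After assembling e^{tJ} and conjugating by P, we get:

e^{tA} =
  [exp(-t), t*exp(-t)]
  [0, exp(-t)]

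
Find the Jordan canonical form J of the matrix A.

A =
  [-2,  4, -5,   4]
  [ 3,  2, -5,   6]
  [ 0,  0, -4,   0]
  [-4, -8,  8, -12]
J_3(-4) ⊕ J_1(-4)

The characteristic polynomial is
  det(x·I − A) = x^4 + 16*x^3 + 96*x^2 + 256*x + 256 = (x + 4)^4

Eigenvalues and multiplicities (the geometric multiplicity of λ is n − rank(A − λI), which equals the number of Jordan blocks for λ):
  λ = -4: algebraic multiplicity = 4, geometric multiplicity = 2

Determining the block sizes for each eigenvalue:
  λ = -4: with am = 4 and gm = 2, the partition is not yet determined (e.g. several partitions of 4 into 2 parts exist). Let N = A − (-4)·I. Computing rank(N^1) = 2, rank(N^2) = 1, rank(N^3) = 0; the number of blocks of size ≥ j is rank(N^{j−1}) − rank(N^j), giving [2, 1, 1]. So we have 1 block(s) of size 3, 1 block(s) of size 1 → block sizes [3, 1]

Assembling the blocks gives a Jordan form
J =
  [-4,  1,  0,  0]
  [ 0, -4,  1,  0]
  [ 0,  0, -4,  0]
  [ 0,  0,  0, -4]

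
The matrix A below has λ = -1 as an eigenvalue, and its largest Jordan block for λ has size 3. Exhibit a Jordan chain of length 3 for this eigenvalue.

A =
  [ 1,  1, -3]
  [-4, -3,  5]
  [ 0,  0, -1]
A Jordan chain for λ = -1 of length 3:
v_1 = (-1, 2, 0)ᵀ
v_2 = (-3, 5, 0)ᵀ
v_3 = (0, 0, 1)ᵀ

Let N = A − (-1)·I. We want v_3 with N^3 v_3 = 0 but N^2 v_3 ≠ 0; then v_{j-1} := N · v_j for j = 3, …, 2.

Pick v_3 = (0, 0, 1)ᵀ.
Then v_2 = N · v_3 = (-3, 5, 0)ᵀ.
Then v_1 = N · v_2 = (-1, 2, 0)ᵀ.

Sanity check: (A − (-1)·I) v_1 = (0, 0, 0)ᵀ = 0. ✓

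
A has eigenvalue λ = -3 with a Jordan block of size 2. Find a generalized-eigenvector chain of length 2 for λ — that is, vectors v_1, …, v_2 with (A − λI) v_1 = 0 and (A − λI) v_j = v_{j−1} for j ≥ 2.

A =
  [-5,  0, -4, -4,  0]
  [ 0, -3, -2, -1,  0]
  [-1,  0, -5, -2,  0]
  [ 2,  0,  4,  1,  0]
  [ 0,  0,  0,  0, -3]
A Jordan chain for λ = -3 of length 2:
v_1 = (-2, 0, -1, 2, 0)ᵀ
v_2 = (1, 0, 0, 0, 0)ᵀ

Let N = A − (-3)·I. We want v_2 with N^2 v_2 = 0 but N^1 v_2 ≠ 0; then v_{j-1} := N · v_j for j = 2, …, 2.

Pick v_2 = (1, 0, 0, 0, 0)ᵀ.
Then v_1 = N · v_2 = (-2, 0, -1, 2, 0)ᵀ.

Sanity check: (A − (-3)·I) v_1 = (0, 0, 0, 0, 0)ᵀ = 0. ✓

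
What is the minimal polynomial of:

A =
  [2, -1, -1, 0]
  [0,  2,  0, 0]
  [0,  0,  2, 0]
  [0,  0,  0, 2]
x^2 - 4*x + 4

The characteristic polynomial is χ_A(x) = (x - 2)^4, so the eigenvalues are known. The minimal polynomial is
  m_A(x) = Π_λ (x − λ)^{k_λ}
where k_λ is the size of the *largest* Jordan block for λ (equivalently, the smallest k with (A − λI)^k v = 0 for every generalised eigenvector v of λ).

  λ = 2: largest Jordan block has size 2, contributing (x − 2)^2

So m_A(x) = (x - 2)^2 = x^2 - 4*x + 4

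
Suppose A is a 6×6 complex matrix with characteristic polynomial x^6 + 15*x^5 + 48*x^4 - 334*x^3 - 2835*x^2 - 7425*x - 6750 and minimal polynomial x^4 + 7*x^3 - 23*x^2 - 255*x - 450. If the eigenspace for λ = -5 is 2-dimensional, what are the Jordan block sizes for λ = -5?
Block sizes for λ = -5: [2, 1]

Step 1 — from the characteristic polynomial, algebraic multiplicity of λ = -5 is 3. From dim ker(A − (-5)·I) = 2, there are exactly 2 Jordan blocks for λ = -5.
Step 2 — from the minimal polynomial, the factor (x + 5)^2 tells us the largest block for λ = -5 has size 2.
Step 3 — with total size 3, 2 blocks, and largest block 2, the block sizes (in nonincreasing order) are [2, 1].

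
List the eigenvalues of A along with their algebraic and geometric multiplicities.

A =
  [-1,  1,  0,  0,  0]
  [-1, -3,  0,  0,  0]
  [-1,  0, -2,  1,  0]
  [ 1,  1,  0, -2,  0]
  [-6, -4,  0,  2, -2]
λ = -2: alg = 5, geom = 3

Step 1 — factor the characteristic polynomial to read off the algebraic multiplicities:
  χ_A(x) = (x + 2)^5

Step 2 — compute geometric multiplicities via the rank-nullity identity g(λ) = n − rank(A − λI):
  rank(A − (-2)·I) = 2, so dim ker(A − (-2)·I) = n − 2 = 3

Summary:
  λ = -2: algebraic multiplicity = 5, geometric multiplicity = 3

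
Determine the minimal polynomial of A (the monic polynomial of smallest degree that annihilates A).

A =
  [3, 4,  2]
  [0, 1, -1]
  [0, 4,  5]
x^2 - 6*x + 9

The characteristic polynomial is χ_A(x) = (x - 3)^3, so the eigenvalues are known. The minimal polynomial is
  m_A(x) = Π_λ (x − λ)^{k_λ}
where k_λ is the size of the *largest* Jordan block for λ (equivalently, the smallest k with (A − λI)^k v = 0 for every generalised eigenvector v of λ).

  λ = 3: largest Jordan block has size 2, contributing (x − 3)^2

So m_A(x) = (x - 3)^2 = x^2 - 6*x + 9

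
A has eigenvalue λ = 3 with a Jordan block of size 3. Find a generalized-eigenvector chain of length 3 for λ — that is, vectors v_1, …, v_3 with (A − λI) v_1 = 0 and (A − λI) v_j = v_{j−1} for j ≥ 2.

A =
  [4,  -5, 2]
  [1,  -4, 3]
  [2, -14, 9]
A Jordan chain for λ = 3 of length 3:
v_1 = (2, 2, 4)ᵀ
v_2 = (-5, -7, -14)ᵀ
v_3 = (0, 1, 0)ᵀ

Let N = A − (3)·I. We want v_3 with N^3 v_3 = 0 but N^2 v_3 ≠ 0; then v_{j-1} := N · v_j for j = 3, …, 2.

Pick v_3 = (0, 1, 0)ᵀ.
Then v_2 = N · v_3 = (-5, -7, -14)ᵀ.
Then v_1 = N · v_2 = (2, 2, 4)ᵀ.

Sanity check: (A − (3)·I) v_1 = (0, 0, 0)ᵀ = 0. ✓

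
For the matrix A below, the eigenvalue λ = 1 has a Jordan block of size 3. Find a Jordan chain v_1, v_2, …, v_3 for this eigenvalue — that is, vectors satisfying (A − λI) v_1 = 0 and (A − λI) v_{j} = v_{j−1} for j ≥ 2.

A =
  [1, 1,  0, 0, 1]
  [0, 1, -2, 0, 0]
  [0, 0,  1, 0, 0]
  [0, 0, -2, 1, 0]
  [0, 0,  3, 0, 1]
A Jordan chain for λ = 1 of length 3:
v_1 = (1, 0, 0, 0, 0)ᵀ
v_2 = (0, -2, 0, -2, 3)ᵀ
v_3 = (0, 0, 1, 0, 0)ᵀ

Let N = A − (1)·I. We want v_3 with N^3 v_3 = 0 but N^2 v_3 ≠ 0; then v_{j-1} := N · v_j for j = 3, …, 2.

Pick v_3 = (0, 0, 1, 0, 0)ᵀ.
Then v_2 = N · v_3 = (0, -2, 0, -2, 3)ᵀ.
Then v_1 = N · v_2 = (1, 0, 0, 0, 0)ᵀ.

Sanity check: (A − (1)·I) v_1 = (0, 0, 0, 0, 0)ᵀ = 0. ✓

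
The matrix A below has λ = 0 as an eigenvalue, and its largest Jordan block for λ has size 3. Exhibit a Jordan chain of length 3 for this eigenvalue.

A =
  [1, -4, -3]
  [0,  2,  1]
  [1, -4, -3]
A Jordan chain for λ = 0 of length 3:
v_1 = (-2, 1, -2)ᵀ
v_2 = (1, 0, 1)ᵀ
v_3 = (1, 0, 0)ᵀ

Let N = A − (0)·I. We want v_3 with N^3 v_3 = 0 but N^2 v_3 ≠ 0; then v_{j-1} := N · v_j for j = 3, …, 2.

Pick v_3 = (1, 0, 0)ᵀ.
Then v_2 = N · v_3 = (1, 0, 1)ᵀ.
Then v_1 = N · v_2 = (-2, 1, -2)ᵀ.

Sanity check: (A − (0)·I) v_1 = (0, 0, 0)ᵀ = 0. ✓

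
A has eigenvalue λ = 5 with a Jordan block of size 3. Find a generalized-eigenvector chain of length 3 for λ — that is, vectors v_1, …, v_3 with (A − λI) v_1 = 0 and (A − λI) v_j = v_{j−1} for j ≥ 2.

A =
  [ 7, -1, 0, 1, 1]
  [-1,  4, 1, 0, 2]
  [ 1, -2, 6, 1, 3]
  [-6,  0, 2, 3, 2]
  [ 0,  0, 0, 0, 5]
A Jordan chain for λ = 5 of length 3:
v_1 = (-1, 0, -1, 2, 0)ᵀ
v_2 = (2, -1, 1, -6, 0)ᵀ
v_3 = (1, 0, 0, 0, 0)ᵀ

Let N = A − (5)·I. We want v_3 with N^3 v_3 = 0 but N^2 v_3 ≠ 0; then v_{j-1} := N · v_j for j = 3, …, 2.

Pick v_3 = (1, 0, 0, 0, 0)ᵀ.
Then v_2 = N · v_3 = (2, -1, 1, -6, 0)ᵀ.
Then v_1 = N · v_2 = (-1, 0, -1, 2, 0)ᵀ.

Sanity check: (A − (5)·I) v_1 = (0, 0, 0, 0, 0)ᵀ = 0. ✓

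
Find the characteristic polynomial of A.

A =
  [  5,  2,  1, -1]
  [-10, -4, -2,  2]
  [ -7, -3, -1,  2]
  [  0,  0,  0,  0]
x^4

Expanding det(x·I − A) (e.g. by cofactor expansion or by noting that A is similar to its Jordan form J, which has the same characteristic polynomial as A) gives
  χ_A(x) = x^4
which factors as x^4. The eigenvalues (with algebraic multiplicities) are λ = 0 with multiplicity 4.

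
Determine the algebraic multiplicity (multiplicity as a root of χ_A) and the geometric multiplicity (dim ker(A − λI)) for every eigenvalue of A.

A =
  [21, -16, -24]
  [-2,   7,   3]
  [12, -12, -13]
λ = 5: alg = 3, geom = 2

Step 1 — factor the characteristic polynomial to read off the algebraic multiplicities:
  χ_A(x) = (x - 5)^3

Step 2 — compute geometric multiplicities via the rank-nullity identity g(λ) = n − rank(A − λI):
  rank(A − (5)·I) = 1, so dim ker(A − (5)·I) = n − 1 = 2

Summary:
  λ = 5: algebraic multiplicity = 3, geometric multiplicity = 2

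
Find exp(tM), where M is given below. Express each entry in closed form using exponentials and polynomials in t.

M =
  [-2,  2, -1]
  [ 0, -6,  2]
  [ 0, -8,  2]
e^{tM} =
  [exp(-2*t), 2*t*exp(-2*t), -t*exp(-2*t)]
  [0, -4*t*exp(-2*t) + exp(-2*t), 2*t*exp(-2*t)]
  [0, -8*t*exp(-2*t), 4*t*exp(-2*t) + exp(-2*t)]

Strategy: write M = P · J · P⁻¹ where J is a Jordan canonical form, so e^{tM} = P · e^{tJ} · P⁻¹, and e^{tJ} can be computed block-by-block.

M has Jordan form
J =
  [-2,  1,  0]
  [ 0, -2,  0]
  [ 0,  0, -2]
(up to reordering of blocks).

Per-block formulas:
  For a 1×1 block at λ = -2: exp(t · [-2]) = [e^(-2t)].
  For a 2×2 Jordan block J_2(-2): exp(t · J_2(-2)) = e^(-2t)·(I + t·N), where N is the 2×2 nilpotent shift.

After assembling e^{tJ} and conjugating by P, we get:

e^{tM} =
  [exp(-2*t), 2*t*exp(-2*t), -t*exp(-2*t)]
  [0, -4*t*exp(-2*t) + exp(-2*t), 2*t*exp(-2*t)]
  [0, -8*t*exp(-2*t), 4*t*exp(-2*t) + exp(-2*t)]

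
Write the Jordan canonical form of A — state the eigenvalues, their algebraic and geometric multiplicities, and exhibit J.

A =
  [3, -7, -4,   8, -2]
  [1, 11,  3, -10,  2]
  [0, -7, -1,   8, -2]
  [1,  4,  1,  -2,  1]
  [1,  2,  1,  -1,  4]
J_3(3) ⊕ J_2(3)

The characteristic polynomial is
  det(x·I − A) = x^5 - 15*x^4 + 90*x^3 - 270*x^2 + 405*x - 243 = (x - 3)^5

Eigenvalues and multiplicities (the geometric multiplicity of λ is n − rank(A − λI), which equals the number of Jordan blocks for λ):
  λ = 3: algebraic multiplicity = 5, geometric multiplicity = 2

Determining the block sizes for each eigenvalue:
  λ = 3: with am = 5 and gm = 2, the partition is not yet determined (e.g. several partitions of 5 into 2 parts exist). Let N = A − (3)·I. Computing rank(N^1) = 3, rank(N^2) = 1, rank(N^3) = 0; the number of blocks of size ≥ j is rank(N^{j−1}) − rank(N^j), giving [2, 2, 1]. So we have 1 block(s) of size 3, 1 block(s) of size 2 → block sizes [3, 2]

Assembling the blocks gives a Jordan form
J =
  [3, 1, 0, 0, 0]
  [0, 3, 1, 0, 0]
  [0, 0, 3, 0, 0]
  [0, 0, 0, 3, 1]
  [0, 0, 0, 0, 3]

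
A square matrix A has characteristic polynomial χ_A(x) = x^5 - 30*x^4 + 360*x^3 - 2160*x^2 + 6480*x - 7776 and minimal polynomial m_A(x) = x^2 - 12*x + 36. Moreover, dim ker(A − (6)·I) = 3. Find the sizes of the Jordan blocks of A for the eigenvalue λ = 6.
Block sizes for λ = 6: [2, 2, 1]

Step 1 — from the characteristic polynomial, algebraic multiplicity of λ = 6 is 5. From dim ker(A − (6)·I) = 3, there are exactly 3 Jordan blocks for λ = 6.
Step 2 — from the minimal polynomial, the factor (x − 6)^2 tells us the largest block for λ = 6 has size 2.
Step 3 — with total size 5, 3 blocks, and largest block 2, the block sizes (in nonincreasing order) are [2, 2, 1].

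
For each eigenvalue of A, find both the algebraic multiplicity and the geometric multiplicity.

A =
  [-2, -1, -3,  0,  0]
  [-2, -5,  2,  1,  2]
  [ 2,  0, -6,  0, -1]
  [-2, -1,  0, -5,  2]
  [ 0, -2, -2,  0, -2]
λ = -4: alg = 5, geom = 2

Step 1 — factor the characteristic polynomial to read off the algebraic multiplicities:
  χ_A(x) = (x + 4)^5

Step 2 — compute geometric multiplicities via the rank-nullity identity g(λ) = n − rank(A − λI):
  rank(A − (-4)·I) = 3, so dim ker(A − (-4)·I) = n − 3 = 2

Summary:
  λ = -4: algebraic multiplicity = 5, geometric multiplicity = 2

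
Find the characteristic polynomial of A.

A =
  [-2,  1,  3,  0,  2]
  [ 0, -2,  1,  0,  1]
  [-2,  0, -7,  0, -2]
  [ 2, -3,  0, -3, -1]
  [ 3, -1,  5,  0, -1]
x^5 + 15*x^4 + 90*x^3 + 270*x^2 + 405*x + 243

Expanding det(x·I − A) (e.g. by cofactor expansion or by noting that A is similar to its Jordan form J, which has the same characteristic polynomial as A) gives
  χ_A(x) = x^5 + 15*x^4 + 90*x^3 + 270*x^2 + 405*x + 243
which factors as (x + 3)^5. The eigenvalues (with algebraic multiplicities) are λ = -3 with multiplicity 5.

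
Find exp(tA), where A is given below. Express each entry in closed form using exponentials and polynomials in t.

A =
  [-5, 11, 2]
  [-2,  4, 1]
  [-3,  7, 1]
e^{tA} =
  [-3*t^2/2 - 5*t + 1, 3*t^2/2 + 11*t, 3*t^2/2 + 2*t]
  [-t^2/2 - 2*t, t^2/2 + 4*t + 1, t^2/2 + t]
  [-t^2 - 3*t, t^2 + 7*t, t^2 + t + 1]

Strategy: write A = P · J · P⁻¹ where J is a Jordan canonical form, so e^{tA} = P · e^{tJ} · P⁻¹, and e^{tJ} can be computed block-by-block.

A has Jordan form
J =
  [0, 1, 0]
  [0, 0, 1]
  [0, 0, 0]
(up to reordering of blocks).

Per-block formulas:
  For a 3×3 Jordan block J_3(0): exp(t · J_3(0)) = e^(0t)·(I + t·N + (t^2/2)·N^2), where N is the 3×3 nilpotent shift.

After assembling e^{tJ} and conjugating by P, we get:

e^{tA} =
  [-3*t^2/2 - 5*t + 1, 3*t^2/2 + 11*t, 3*t^2/2 + 2*t]
  [-t^2/2 - 2*t, t^2/2 + 4*t + 1, t^2/2 + t]
  [-t^2 - 3*t, t^2 + 7*t, t^2 + t + 1]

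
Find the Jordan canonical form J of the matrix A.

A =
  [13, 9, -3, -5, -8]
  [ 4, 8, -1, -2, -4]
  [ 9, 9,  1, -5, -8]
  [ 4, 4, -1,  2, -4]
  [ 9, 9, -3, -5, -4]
J_3(4) ⊕ J_1(4) ⊕ J_1(4)

The characteristic polynomial is
  det(x·I − A) = x^5 - 20*x^4 + 160*x^3 - 640*x^2 + 1280*x - 1024 = (x - 4)^5

Eigenvalues and multiplicities (the geometric multiplicity of λ is n − rank(A − λI), which equals the number of Jordan blocks for λ):
  λ = 4: algebraic multiplicity = 5, geometric multiplicity = 3

Determining the block sizes for each eigenvalue:
  λ = 4: with am = 5 and gm = 3, the partition is not yet determined (e.g. several partitions of 5 into 3 parts exist). Let N = A − (4)·I. Computing rank(N^1) = 2, rank(N^2) = 1, rank(N^3) = 0; the number of blocks of size ≥ j is rank(N^{j−1}) − rank(N^j), giving [3, 1, 1]. So we have 1 block(s) of size 3, 2 block(s) of size 1 → block sizes [3, 1, 1]

Assembling the blocks gives a Jordan form
J =
  [4, 1, 0, 0, 0]
  [0, 4, 1, 0, 0]
  [0, 0, 4, 0, 0]
  [0, 0, 0, 4, 0]
  [0, 0, 0, 0, 4]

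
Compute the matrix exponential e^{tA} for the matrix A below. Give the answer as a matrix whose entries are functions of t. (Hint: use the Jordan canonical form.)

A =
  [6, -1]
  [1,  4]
e^{tA} =
  [t*exp(5*t) + exp(5*t), -t*exp(5*t)]
  [t*exp(5*t), -t*exp(5*t) + exp(5*t)]

Strategy: write A = P · J · P⁻¹ where J is a Jordan canonical form, so e^{tA} = P · e^{tJ} · P⁻¹, and e^{tJ} can be computed block-by-block.

A has Jordan form
J =
  [5, 1]
  [0, 5]
(up to reordering of blocks).

Per-block formulas:
  For a 2×2 Jordan block J_2(5): exp(t · J_2(5)) = e^(5t)·(I + t·N), where N is the 2×2 nilpotent shift.

After assembling e^{tJ} and conjugating by P, we get:

e^{tA} =
  [t*exp(5*t) + exp(5*t), -t*exp(5*t)]
  [t*exp(5*t), -t*exp(5*t) + exp(5*t)]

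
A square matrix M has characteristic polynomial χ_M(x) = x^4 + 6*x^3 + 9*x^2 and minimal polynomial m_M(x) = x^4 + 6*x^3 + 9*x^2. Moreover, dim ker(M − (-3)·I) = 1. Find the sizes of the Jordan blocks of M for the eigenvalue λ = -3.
Block sizes for λ = -3: [2]

Step 1 — from the characteristic polynomial, algebraic multiplicity of λ = -3 is 2. From dim ker(M − (-3)·I) = 1, there are exactly 1 Jordan blocks for λ = -3.
Step 2 — from the minimal polynomial, the factor (x + 3)^2 tells us the largest block for λ = -3 has size 2.
Step 3 — with total size 2, 1 blocks, and largest block 2, the block sizes (in nonincreasing order) are [2].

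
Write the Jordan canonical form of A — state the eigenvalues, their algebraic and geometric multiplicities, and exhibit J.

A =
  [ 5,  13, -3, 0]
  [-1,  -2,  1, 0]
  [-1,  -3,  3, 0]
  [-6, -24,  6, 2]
J_3(2) ⊕ J_1(2)

The characteristic polynomial is
  det(x·I − A) = x^4 - 8*x^3 + 24*x^2 - 32*x + 16 = (x - 2)^4

Eigenvalues and multiplicities (the geometric multiplicity of λ is n − rank(A − λI), which equals the number of Jordan blocks for λ):
  λ = 2: algebraic multiplicity = 4, geometric multiplicity = 2

Determining the block sizes for each eigenvalue:
  λ = 2: with am = 4 and gm = 2, the partition is not yet determined (e.g. several partitions of 4 into 2 parts exist). Let N = A − (2)·I. Computing rank(N^1) = 2, rank(N^2) = 1, rank(N^3) = 0; the number of blocks of size ≥ j is rank(N^{j−1}) − rank(N^j), giving [2, 1, 1]. So we have 1 block(s) of size 3, 1 block(s) of size 1 → block sizes [3, 1]

Assembling the blocks gives a Jordan form
J =
  [2, 1, 0, 0]
  [0, 2, 1, 0]
  [0, 0, 2, 0]
  [0, 0, 0, 2]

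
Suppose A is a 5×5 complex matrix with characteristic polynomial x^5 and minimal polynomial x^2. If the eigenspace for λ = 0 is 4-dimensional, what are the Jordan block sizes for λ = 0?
Block sizes for λ = 0: [2, 1, 1, 1]

Step 1 — from the characteristic polynomial, algebraic multiplicity of λ = 0 is 5. From dim ker(A − (0)·I) = 4, there are exactly 4 Jordan blocks for λ = 0.
Step 2 — from the minimal polynomial, the factor (x − 0)^2 tells us the largest block for λ = 0 has size 2.
Step 3 — with total size 5, 4 blocks, and largest block 2, the block sizes (in nonincreasing order) are [2, 1, 1, 1].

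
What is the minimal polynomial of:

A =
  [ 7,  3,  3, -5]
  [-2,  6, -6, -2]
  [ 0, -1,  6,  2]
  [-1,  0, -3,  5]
x^2 - 12*x + 36

The characteristic polynomial is χ_A(x) = (x - 6)^4, so the eigenvalues are known. The minimal polynomial is
  m_A(x) = Π_λ (x − λ)^{k_λ}
where k_λ is the size of the *largest* Jordan block for λ (equivalently, the smallest k with (A − λI)^k v = 0 for every generalised eigenvector v of λ).

  λ = 6: largest Jordan block has size 2, contributing (x − 6)^2

So m_A(x) = (x - 6)^2 = x^2 - 12*x + 36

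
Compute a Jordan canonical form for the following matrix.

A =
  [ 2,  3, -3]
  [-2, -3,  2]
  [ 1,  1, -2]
J_2(-1) ⊕ J_1(-1)

The characteristic polynomial is
  det(x·I − A) = x^3 + 3*x^2 + 3*x + 1 = (x + 1)^3

Eigenvalues and multiplicities (the geometric multiplicity of λ is n − rank(A − λI), which equals the number of Jordan blocks for λ):
  λ = -1: algebraic multiplicity = 3, geometric multiplicity = 2

Determining the block sizes for each eigenvalue:
  λ = -1: 2 blocks summing to 3 forces exactly one block of size 2 and the rest size 1 → block sizes [2, 1]

Assembling the blocks gives a Jordan form
J =
  [-1,  1,  0]
  [ 0, -1,  0]
  [ 0,  0, -1]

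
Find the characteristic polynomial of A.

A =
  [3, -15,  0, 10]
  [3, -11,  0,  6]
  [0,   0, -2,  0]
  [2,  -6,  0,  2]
x^4 + 8*x^3 + 24*x^2 + 32*x + 16

Expanding det(x·I − A) (e.g. by cofactor expansion or by noting that A is similar to its Jordan form J, which has the same characteristic polynomial as A) gives
  χ_A(x) = x^4 + 8*x^3 + 24*x^2 + 32*x + 16
which factors as (x + 2)^4. The eigenvalues (with algebraic multiplicities) are λ = -2 with multiplicity 4.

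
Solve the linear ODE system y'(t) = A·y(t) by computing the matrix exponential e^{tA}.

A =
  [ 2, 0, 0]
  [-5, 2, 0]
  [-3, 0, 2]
e^{tA} =
  [exp(2*t), 0, 0]
  [-5*t*exp(2*t), exp(2*t), 0]
  [-3*t*exp(2*t), 0, exp(2*t)]

Strategy: write A = P · J · P⁻¹ where J is a Jordan canonical form, so e^{tA} = P · e^{tJ} · P⁻¹, and e^{tJ} can be computed block-by-block.

A has Jordan form
J =
  [2, 1, 0]
  [0, 2, 0]
  [0, 0, 2]
(up to reordering of blocks).

Per-block formulas:
  For a 2×2 Jordan block J_2(2): exp(t · J_2(2)) = e^(2t)·(I + t·N), where N is the 2×2 nilpotent shift.
  For a 1×1 block at λ = 2: exp(t · [2]) = [e^(2t)].

After assembling e^{tJ} and conjugating by P, we get:

e^{tA} =
  [exp(2*t), 0, 0]
  [-5*t*exp(2*t), exp(2*t), 0]
  [-3*t*exp(2*t), 0, exp(2*t)]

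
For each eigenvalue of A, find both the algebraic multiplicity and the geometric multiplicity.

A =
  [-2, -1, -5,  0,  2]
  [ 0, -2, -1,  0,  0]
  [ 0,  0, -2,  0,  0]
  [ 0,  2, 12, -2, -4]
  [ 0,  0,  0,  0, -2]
λ = -2: alg = 5, geom = 3

Step 1 — factor the characteristic polynomial to read off the algebraic multiplicities:
  χ_A(x) = (x + 2)^5

Step 2 — compute geometric multiplicities via the rank-nullity identity g(λ) = n − rank(A − λI):
  rank(A − (-2)·I) = 2, so dim ker(A − (-2)·I) = n − 2 = 3

Summary:
  λ = -2: algebraic multiplicity = 5, geometric multiplicity = 3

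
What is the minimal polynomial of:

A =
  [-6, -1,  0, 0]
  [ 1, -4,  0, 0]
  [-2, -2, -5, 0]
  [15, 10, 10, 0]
x^3 + 10*x^2 + 25*x

The characteristic polynomial is χ_A(x) = x*(x + 5)^3, so the eigenvalues are known. The minimal polynomial is
  m_A(x) = Π_λ (x − λ)^{k_λ}
where k_λ is the size of the *largest* Jordan block for λ (equivalently, the smallest k with (A − λI)^k v = 0 for every generalised eigenvector v of λ).

  λ = -5: largest Jordan block has size 2, contributing (x + 5)^2
  λ = 0: largest Jordan block has size 1, contributing (x − 0)

So m_A(x) = x*(x + 5)^2 = x^3 + 10*x^2 + 25*x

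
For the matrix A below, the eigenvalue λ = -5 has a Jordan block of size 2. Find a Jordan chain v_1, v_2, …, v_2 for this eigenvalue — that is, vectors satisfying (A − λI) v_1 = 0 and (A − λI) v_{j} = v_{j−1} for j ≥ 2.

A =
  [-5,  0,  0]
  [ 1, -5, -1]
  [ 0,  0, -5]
A Jordan chain for λ = -5 of length 2:
v_1 = (0, 1, 0)ᵀ
v_2 = (1, 0, 0)ᵀ

Let N = A − (-5)·I. We want v_2 with N^2 v_2 = 0 but N^1 v_2 ≠ 0; then v_{j-1} := N · v_j for j = 2, …, 2.

Pick v_2 = (1, 0, 0)ᵀ.
Then v_1 = N · v_2 = (0, 1, 0)ᵀ.

Sanity check: (A − (-5)·I) v_1 = (0, 0, 0)ᵀ = 0. ✓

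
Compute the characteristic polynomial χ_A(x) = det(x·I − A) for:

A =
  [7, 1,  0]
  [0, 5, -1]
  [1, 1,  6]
x^3 - 18*x^2 + 108*x - 216

Expanding det(x·I − A) (e.g. by cofactor expansion or by noting that A is similar to its Jordan form J, which has the same characteristic polynomial as A) gives
  χ_A(x) = x^3 - 18*x^2 + 108*x - 216
which factors as (x - 6)^3. The eigenvalues (with algebraic multiplicities) are λ = 6 with multiplicity 3.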